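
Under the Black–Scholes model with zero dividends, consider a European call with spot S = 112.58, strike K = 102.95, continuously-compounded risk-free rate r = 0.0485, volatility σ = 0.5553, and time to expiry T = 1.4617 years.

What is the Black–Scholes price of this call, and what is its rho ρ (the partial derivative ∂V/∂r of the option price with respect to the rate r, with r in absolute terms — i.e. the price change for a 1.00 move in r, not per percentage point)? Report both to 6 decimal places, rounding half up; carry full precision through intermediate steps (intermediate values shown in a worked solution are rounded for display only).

σ√T = 0.5553·√1.4617 = 0.671362
d₁ = (ln(S/K) + (r+σ²/2)T) / (σ√T) = (ln(112.58/102.95) + (0.0485+0.5553²/2)·1.4617) / 0.671362 = (0.089421 + 0.296256) / 0.671362 = 0.574469
d₂ = d₁ − σ√T = 0.574469 − 0.671362 = -0.096893
e^{−rT} = e^{−0.0485·1.4617} = 0.931562
N(d₁) = 0.717175,  N(d₂) = 0.461406
Call price V = S·N(d₁) − K·e^{−rT}·N(d₂) = 80.739530 − 44.250789 = 36.488741
ρ = K·T·e^{−rT}·N(d₂) = 64.681378

price = 36.488741
ρ = 64.681378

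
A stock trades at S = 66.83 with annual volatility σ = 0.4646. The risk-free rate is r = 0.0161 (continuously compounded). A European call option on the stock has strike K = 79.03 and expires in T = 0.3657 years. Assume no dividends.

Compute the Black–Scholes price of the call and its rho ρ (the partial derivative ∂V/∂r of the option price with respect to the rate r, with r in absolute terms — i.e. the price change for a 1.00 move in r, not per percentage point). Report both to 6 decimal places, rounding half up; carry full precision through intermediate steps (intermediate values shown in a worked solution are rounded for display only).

price = 3.552109
ρ = 6.806414

σ√T = 0.4646·√0.3657 = 0.280958
d₁ = (ln(S/K) + (r+σ²/2)T) / (σ√T) = (ln(66.83/79.03) + (0.0161+0.4646²/2)·0.3657) / 0.280958 = (-0.167675 + 0.045357) / 0.280958 = -0.435363
d₂ = d₁ − σ√T = -0.435363 − 0.280958 = -0.716322
e^{−rT} = e^{−0.0161·0.3657} = 0.994130
N(d₁) = 0.331649,  N(d₂) = 0.236896
Call price V = S·N(d₁) − K·e^{−rT}·N(d₂) = 22.164124 − 18.612015 = 3.552109
ρ = K·T·e^{−rT}·N(d₂) = 6.806414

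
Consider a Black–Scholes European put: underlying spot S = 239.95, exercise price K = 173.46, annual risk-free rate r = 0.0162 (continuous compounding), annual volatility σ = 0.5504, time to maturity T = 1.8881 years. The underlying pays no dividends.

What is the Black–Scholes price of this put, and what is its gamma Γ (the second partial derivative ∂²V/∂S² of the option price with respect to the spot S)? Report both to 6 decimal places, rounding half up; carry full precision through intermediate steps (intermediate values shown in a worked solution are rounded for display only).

σ√T = 0.5504·√1.8881 = 0.756294
d₁ = (ln(S/K) + (r+σ²/2)T) / (σ√T) = (ln(239.95/173.46) + (0.0162+0.5504²/2)·1.8881) / 0.756294 = (0.324484 + 0.316578) / 0.756294 = 0.847635
d₂ = d₁ − σ√T = 0.847635 − 0.756294 = 0.091340
e^{−rT} = e^{−0.0162·1.8881} = 0.969876
N(−d₁) = 0.198321,  N(−d₂) = 0.463611
Put price V = K·e^{−rT}·N(−d₂) − S·N(−d₁) = 77.995462 − 47.587058 = 30.408404
φ(d₁) = (1/√(2π))·e^{−d₁²/2} = 0.278544
Γ = φ(d₁) / (S·σ·√T) = 0.001535

price = 30.408404
Γ = 0.001535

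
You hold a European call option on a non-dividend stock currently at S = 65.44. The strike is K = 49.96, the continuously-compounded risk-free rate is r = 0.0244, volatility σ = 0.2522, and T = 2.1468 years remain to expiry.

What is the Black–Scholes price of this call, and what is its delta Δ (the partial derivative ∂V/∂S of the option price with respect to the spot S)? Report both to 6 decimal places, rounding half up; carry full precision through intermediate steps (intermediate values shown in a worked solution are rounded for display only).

price = 20.181879
Δ = 0.854733

σ√T = 0.2522·√2.1468 = 0.369522
d₁ = (ln(S/K) + (r+σ²/2)T) / (σ√T) = (ln(65.44/49.96) + (0.0244+0.2522²/2)·2.1468) / 0.369522 = (0.269911 + 0.120655) / 0.369522 = 1.056949
d₂ = d₁ − σ√T = 1.056949 − 0.369522 = 0.687426
e^{−rT} = e^{−0.0244·2.1468} = 0.948966
N(d₁) = 0.854733,  N(d₂) = 0.754093
Call price V = S·N(d₁) − K·e^{−rT}·N(d₂) = 55.933697 − 35.751818 = 20.181879
Δ = N(d₁) = 0.854733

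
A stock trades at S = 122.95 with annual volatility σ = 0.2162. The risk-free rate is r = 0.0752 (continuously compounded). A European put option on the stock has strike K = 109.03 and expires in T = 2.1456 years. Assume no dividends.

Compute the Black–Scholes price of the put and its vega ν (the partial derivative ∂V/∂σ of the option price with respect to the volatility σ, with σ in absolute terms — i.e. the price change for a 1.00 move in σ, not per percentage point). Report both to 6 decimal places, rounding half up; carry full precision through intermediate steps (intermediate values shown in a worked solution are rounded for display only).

price = 3.440251
ν = 41.520473

σ√T = 0.2162·√2.1456 = 0.316687
d₁ = (ln(S/K) + (r+σ²/2)T) / (σ√T) = (ln(122.95/109.03) + (0.0752+0.2162²/2)·2.1456) / 0.316687 = (0.120155 + 0.211494) / 0.316687 = 1.047246
d₂ = d₁ − σ√T = 1.047246 − 0.316687 = 0.730559
e^{−rT} = e^{−0.0752·2.1456} = 0.850995
N(−d₁) = 0.147493,  N(−d₂) = 0.232524
Put price V = K·e^{−rT}·N(−d₂) − S·N(−d₁) = 21.574521 − 18.134269 = 3.440251
φ(d₁) = (1/√(2π))·e^{−d₁²/2} = 0.230547
ν = S·φ(d₁)·√T = 41.520473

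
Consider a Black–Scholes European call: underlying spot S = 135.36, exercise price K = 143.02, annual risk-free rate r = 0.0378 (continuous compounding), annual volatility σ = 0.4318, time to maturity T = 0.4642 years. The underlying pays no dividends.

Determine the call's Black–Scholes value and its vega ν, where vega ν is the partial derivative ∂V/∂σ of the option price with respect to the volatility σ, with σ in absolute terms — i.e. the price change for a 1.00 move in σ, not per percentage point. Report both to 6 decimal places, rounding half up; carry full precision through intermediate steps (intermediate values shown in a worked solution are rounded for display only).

σ√T = 0.4318·√0.4642 = 0.294195
d₁ = (ln(S/K) + (r+σ²/2)T) / (σ√T) = (ln(135.36/143.02) + (0.0378+0.4318²/2)·0.4642) / 0.294195 = (-0.055047 + 0.060822) / 0.294195 = 0.019632
d₂ = d₁ − σ√T = 0.019632 − 0.294195 = -0.274563
e^{−rT} = e^{−0.0378·0.4642} = 0.982606
N(d₁) = 0.507831,  N(d₂) = 0.391826
Call price V = S·N(d₁) − K·e^{−rT}·N(d₂) = 68.740053 − 55.064208 = 13.675844
φ(d₁) = (1/√(2π))·e^{−d₁²/2} = 0.398865
ν = S·φ(d₁)·√T = 36.784876

price = 13.675844
ν = 36.784876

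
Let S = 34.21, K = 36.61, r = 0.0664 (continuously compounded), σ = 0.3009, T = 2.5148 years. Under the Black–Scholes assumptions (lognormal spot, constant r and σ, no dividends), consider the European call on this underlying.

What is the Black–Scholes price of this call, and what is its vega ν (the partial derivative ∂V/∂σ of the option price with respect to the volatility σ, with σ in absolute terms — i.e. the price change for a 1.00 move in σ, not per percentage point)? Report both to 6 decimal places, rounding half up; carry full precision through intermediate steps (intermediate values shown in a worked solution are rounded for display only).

σ√T = 0.3009·√2.5148 = 0.477171
d₁ = (ln(S/K) + (r+σ²/2)T) / (σ√T) = (ln(34.21/36.61) + (0.0664+0.3009²/2)·2.5148) / 0.477171 = (-0.067803 + 0.280829) / 0.477171 = 0.446434
d₂ = d₁ − σ√T = 0.446434 − 0.477171 = -0.030737
e^{−rT} = e^{−0.0664·2.5148} = 0.846214
N(d₁) = 0.672358,  N(d₂) = 0.487740
Call price V = S·N(d₁) − K·e^{−rT}·N(d₂) = 23.001371 − 15.110129 = 7.891242
φ(d₁) = (1/√(2π))·e^{−d₁²/2} = 0.361104
ν = S·φ(d₁)·√T = 19.590102

price = 7.891242
ν = 19.590102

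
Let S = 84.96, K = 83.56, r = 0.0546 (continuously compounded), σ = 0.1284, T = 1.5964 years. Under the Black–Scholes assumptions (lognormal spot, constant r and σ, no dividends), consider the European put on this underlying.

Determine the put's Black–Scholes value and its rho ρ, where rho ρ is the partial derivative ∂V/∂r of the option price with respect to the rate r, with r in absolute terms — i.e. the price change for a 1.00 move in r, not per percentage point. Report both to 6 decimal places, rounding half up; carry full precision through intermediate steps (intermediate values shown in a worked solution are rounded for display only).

price = 2.064499
ρ = -35.238366

σ√T = 0.1284·√1.5964 = 0.162232
d₁ = (ln(S/K) + (r+σ²/2)T) / (σ√T) = (ln(84.96/83.56) + (0.0546+0.1284²/2)·1.5964) / 0.162232 = (0.016616 + 0.100323) / 0.162232 = 0.720812
d₂ = d₁ − σ√T = 0.720812 − 0.162232 = 0.558580
e^{−rT} = e^{−0.0546·1.5964} = 0.916527
N(−d₁) = 0.235513,  N(−d₂) = 0.288224
Put price V = K·e^{−rT}·N(−d₂) − S·N(−d₁) = 22.073644 − 20.009145 = 2.064499
ρ = −K·T·e^{−rT}·N(−d₂) = -35.238366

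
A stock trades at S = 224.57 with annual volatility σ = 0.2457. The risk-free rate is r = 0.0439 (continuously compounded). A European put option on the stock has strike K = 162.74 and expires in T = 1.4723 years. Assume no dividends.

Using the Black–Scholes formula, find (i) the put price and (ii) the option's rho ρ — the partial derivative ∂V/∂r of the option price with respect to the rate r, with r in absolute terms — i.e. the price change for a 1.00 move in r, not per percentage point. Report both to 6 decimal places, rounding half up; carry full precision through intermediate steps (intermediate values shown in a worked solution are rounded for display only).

σ√T = 0.2457·√1.4723 = 0.298128
d₁ = (ln(S/K) + (r+σ²/2)T) / (σ√T) = (ln(224.57/162.74) + (0.0439+0.2457²/2)·1.4723) / 0.298128 = (0.322034 + 0.109074) / 0.298128 = 1.446048
d₂ = d₁ − σ√T = 1.446048 − 0.298128 = 1.147919
e^{−rT} = e^{−0.0439·1.4723} = 0.937411
N(−d₁) = 0.074082,  N(−d₂) = 0.125501
Put price V = K·e^{−rT}·N(−d₂) − S·N(−d₁) = 19.145692 − 16.636574 = 2.509118
ρ = −K·T·e^{−rT}·N(−d₂) = -28.188202

price = 2.509118
ρ = -28.188202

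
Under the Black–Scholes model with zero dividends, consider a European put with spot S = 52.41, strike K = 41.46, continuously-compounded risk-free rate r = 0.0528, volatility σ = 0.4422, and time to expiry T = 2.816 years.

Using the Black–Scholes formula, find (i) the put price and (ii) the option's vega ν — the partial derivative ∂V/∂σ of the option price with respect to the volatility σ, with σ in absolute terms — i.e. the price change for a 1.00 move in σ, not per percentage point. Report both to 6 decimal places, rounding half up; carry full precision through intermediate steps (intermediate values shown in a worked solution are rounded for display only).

price = 5.978016
ν = 23.670412

σ√T = 0.4422·√2.816 = 0.742053
d₁ = (ln(S/K) + (r+σ²/2)T) / (σ√T) = (ln(52.41/41.46) + (0.0528+0.4422²/2)·2.816) / 0.742053 = (0.234368 + 0.424006) / 0.742053 = 0.887234
d₂ = d₁ − σ√T = 0.887234 − 0.742053 = 0.145180
e^{−rT} = e^{−0.0528·2.816} = 0.861841
N(−d₁) = 0.187477,  N(−d₂) = 0.442284
Put price V = K·e^{−rT}·N(−d₂) − S·N(−d₁) = 15.803662 − 9.825646 = 5.978016
φ(d₁) = (1/√(2π))·e^{−d₁²/2} = 0.269138
ν = S·φ(d₁)·√T = 23.670412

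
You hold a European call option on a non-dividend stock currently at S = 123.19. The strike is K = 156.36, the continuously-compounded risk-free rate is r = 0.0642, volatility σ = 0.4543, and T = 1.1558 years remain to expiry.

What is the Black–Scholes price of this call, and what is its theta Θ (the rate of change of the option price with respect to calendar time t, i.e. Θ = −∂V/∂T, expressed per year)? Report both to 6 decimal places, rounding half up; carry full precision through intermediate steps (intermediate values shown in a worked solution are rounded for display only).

price = 16.311265
Θ = -12.957102

σ√T = 0.4543·√1.1558 = 0.488409
d₁ = (ln(S/K) + (r+σ²/2)T) / (σ√T) = (ln(123.19/156.36) + (0.0642+0.4543²/2)·1.1558) / 0.488409 = (-0.238433 + 0.193474) / 0.488409 = -0.092052
d₂ = d₁ − σ√T = -0.092052 − 0.488409 = -0.580461
e^{−rT} = e^{−0.0642·1.1558} = 0.928484
N(d₁) = 0.463329,  N(d₂) = 0.280802
Call price V = S·N(d₁) − K·e^{−rT}·N(d₂) = 57.077439 − 40.766174 = 16.311265
φ(d₁) = (1/√(2π))·e^{−d₁²/2} = 0.397256
Θ = −S·φ(d₁)·σ/(2√T) − r·K·e^{−rT}·N(d₂) = −10.339914 − 2.617188 = -12.957102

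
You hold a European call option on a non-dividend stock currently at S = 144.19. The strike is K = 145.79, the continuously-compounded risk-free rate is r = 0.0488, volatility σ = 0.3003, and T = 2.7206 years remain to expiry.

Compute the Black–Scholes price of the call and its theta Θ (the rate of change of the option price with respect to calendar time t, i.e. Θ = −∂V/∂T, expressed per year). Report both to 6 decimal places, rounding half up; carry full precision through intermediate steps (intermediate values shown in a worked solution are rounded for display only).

σ√T = 0.3003·√2.7206 = 0.495322
d₁ = (ln(S/K) + (r+σ²/2)T) / (σ√T) = (ln(144.19/145.79) + (0.0488+0.3003²/2)·2.7206) / 0.495322 = (-0.011035 + 0.255437) / 0.495322 = 0.493420
d₂ = d₁ − σ√T = 0.493420 − 0.495322 = -0.001902
e^{−rT} = e^{−0.0488·2.7206} = 0.875671
N(d₁) = 0.689142,  N(d₂) = 0.499241
Call price V = S·N(d₁) − K·e^{−rT}·N(d₂) = 99.367404 − 63.735144 = 35.632260
φ(d₁) = (1/√(2π))·e^{−d₁²/2} = 0.353218
Θ = −S·φ(d₁)·σ/(2√T) − r·K·e^{−rT}·N(d₂) = −4.636292 − 3.110275 = -7.746567

price = 35.632260
Θ = -7.746567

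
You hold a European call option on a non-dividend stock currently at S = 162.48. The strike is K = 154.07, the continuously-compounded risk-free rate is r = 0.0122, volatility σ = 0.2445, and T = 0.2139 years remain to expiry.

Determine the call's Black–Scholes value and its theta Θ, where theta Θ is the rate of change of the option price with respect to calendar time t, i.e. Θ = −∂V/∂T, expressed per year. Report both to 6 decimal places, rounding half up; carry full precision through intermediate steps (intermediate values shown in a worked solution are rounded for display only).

σ√T = 0.2445·√0.2139 = 0.113080
d₁ = (ln(S/K) + (r+σ²/2)T) / (σ√T) = (ln(162.48/154.07) + (0.0122+0.2445²/2)·0.2139) / 0.113080 = (0.053148 + 0.009003) / 0.113080 = 0.549621
d₂ = d₁ − σ√T = 0.549621 − 0.113080 = 0.436542
e^{−rT} = e^{−0.0122·0.2139} = 0.997394
N(d₁) = 0.708710,  N(d₂) = 0.668778
Call price V = S·N(d₁) − K·e^{−rT}·N(d₂) = 115.151268 − 102.770106 = 12.381161
φ(d₁) = (1/√(2π))·e^{−d₁²/2} = 0.343015
Θ = −S·φ(d₁)·σ/(2√T) − r·K·e^{−rT}·N(d₂) = −14.731835 − 1.253795 = -15.985630

price = 12.381161
Θ = -15.985630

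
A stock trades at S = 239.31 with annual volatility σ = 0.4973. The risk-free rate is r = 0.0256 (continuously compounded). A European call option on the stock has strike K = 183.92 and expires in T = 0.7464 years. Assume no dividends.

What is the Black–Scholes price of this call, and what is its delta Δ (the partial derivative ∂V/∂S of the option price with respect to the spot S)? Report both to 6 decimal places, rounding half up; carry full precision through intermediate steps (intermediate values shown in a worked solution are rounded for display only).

σ√T = 0.4973·√0.7464 = 0.429640
d₁ = (ln(S/K) + (r+σ²/2)T) / (σ√T) = (ln(239.31/183.92) + (0.0256+0.4973²/2)·0.7464) / 0.429640 = (0.263259 + 0.111403) / 0.429640 = 0.872038
d₂ = d₁ − σ√T = 0.872038 − 0.429640 = 0.442398
e^{−rT} = e^{−0.0256·0.7464} = 0.981074
N(d₁) = 0.808406,  N(d₂) = 0.670899
Call price V = S·N(d₁) − K·e^{−rT}·N(d₂) = 193.459650 − 121.056443 = 72.403207
Δ = N(d₁) = 0.808406

price = 72.403207
Δ = 0.808406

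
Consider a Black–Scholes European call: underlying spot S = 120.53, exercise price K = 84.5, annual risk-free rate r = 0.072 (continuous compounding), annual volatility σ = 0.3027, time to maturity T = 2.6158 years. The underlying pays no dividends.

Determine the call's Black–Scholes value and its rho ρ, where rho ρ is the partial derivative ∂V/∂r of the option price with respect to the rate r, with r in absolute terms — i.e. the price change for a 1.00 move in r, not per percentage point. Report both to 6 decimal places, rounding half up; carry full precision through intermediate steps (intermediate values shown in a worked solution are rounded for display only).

σ√T = 0.3027·√2.6158 = 0.489570
d₁ = (ln(S/K) + (r+σ²/2)T) / (σ√T) = (ln(120.53/84.5) + (0.072+0.3027²/2)·2.6158) / 0.489570 = (0.355147 + 0.308177) / 0.489570 = 1.354912
d₂ = d₁ − σ√T = 1.354912 − 0.489570 = 0.865342
e^{−rT} = e^{−0.072·2.6158} = 0.828335
N(d₁) = 0.912277,  N(d₂) = 0.806574
Call price V = S·N(d₁) − K·e^{−rT}·N(d₂) = 109.956770 − 56.455622 = 53.501148
ρ = K·T·e^{−rT}·N(d₂) = 147.676617

price = 53.501148
ρ = 147.676617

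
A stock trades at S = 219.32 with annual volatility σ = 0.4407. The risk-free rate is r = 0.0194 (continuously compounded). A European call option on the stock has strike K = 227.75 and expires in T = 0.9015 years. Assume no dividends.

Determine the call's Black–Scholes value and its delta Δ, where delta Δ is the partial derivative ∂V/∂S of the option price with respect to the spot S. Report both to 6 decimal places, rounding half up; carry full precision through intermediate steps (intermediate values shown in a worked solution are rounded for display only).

σ√T = 0.4407·√0.9015 = 0.418433
d₁ = (ln(S/K) + (r+σ²/2)T) / (σ√T) = (ln(219.32/227.75) + (0.0194+0.4407²/2)·0.9015) / 0.418433 = (-0.037717 + 0.105032) / 0.418433 = 0.160875
d₂ = d₁ − σ√T = 0.160875 − 0.418433 = -0.257558
e^{−rT} = e^{−0.0194·0.9015} = 0.982663
N(d₁) = 0.563904,  N(d₂) = 0.398374
Call price V = S·N(d₁) − K·e^{−rT}·N(d₂) = 123.675460 − 89.156718 = 34.518742
Δ = N(d₁) = 0.563904

price = 34.518742
Δ = 0.563904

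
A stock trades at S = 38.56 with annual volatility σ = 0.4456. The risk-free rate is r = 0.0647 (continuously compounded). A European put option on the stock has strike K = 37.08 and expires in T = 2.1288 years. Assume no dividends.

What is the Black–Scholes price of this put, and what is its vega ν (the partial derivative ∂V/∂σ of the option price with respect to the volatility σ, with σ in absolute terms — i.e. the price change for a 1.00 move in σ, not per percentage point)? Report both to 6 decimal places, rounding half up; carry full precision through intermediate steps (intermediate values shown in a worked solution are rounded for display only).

price = 6.225426
ν = 18.779749

σ√T = 0.4456·√2.1288 = 0.650149
d₁ = (ln(S/K) + (r+σ²/2)T) / (σ√T) = (ln(38.56/37.08) + (0.0647+0.4456²/2)·2.1288) / 0.650149 = (0.039138 + 0.349080) / 0.650149 = 0.597121
d₂ = d₁ − σ√T = 0.597121 − 0.650149 = -0.053027
e^{−rT} = e^{−0.0647·2.1288} = 0.871331
N(−d₁) = 0.275213,  N(−d₂) = 0.521145
Put price V = K·e^{−rT}·N(−d₂) − S·N(−d₁) = 16.837644 − 10.612219 = 6.225426
φ(d₁) = (1/√(2π))·e^{−d₁²/2} = 0.333799
ν = S·φ(d₁)·√T = 18.779749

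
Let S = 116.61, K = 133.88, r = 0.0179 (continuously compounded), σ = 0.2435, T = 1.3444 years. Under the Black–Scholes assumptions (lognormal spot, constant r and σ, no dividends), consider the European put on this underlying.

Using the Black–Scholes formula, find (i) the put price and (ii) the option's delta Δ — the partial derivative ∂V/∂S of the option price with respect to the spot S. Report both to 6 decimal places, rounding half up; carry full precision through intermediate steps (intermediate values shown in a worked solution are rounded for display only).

σ√T = 0.2435·√1.3444 = 0.282334
d₁ = (ln(S/K) + (r+σ²/2)T) / (σ√T) = (ln(116.61/133.88) + (0.0179+0.2435²/2)·1.3444) / 0.282334 = (-0.138109 + 0.063921) / 0.282334 = -0.262766
d₂ = d₁ − σ√T = -0.262766 − 0.282334 = -0.545100
e^{−rT} = e^{−0.0179·1.3444} = 0.976222
N(−d₁) = 0.603635,  N(−d₂) = 0.707158
Put price V = K·e^{−rT}·N(−d₂) − S·N(−d₁) = 92.423154 − 70.389830 = 22.033324
Δ = −N(−d₁) = -0.603635

price = 22.033324
Δ = -0.603635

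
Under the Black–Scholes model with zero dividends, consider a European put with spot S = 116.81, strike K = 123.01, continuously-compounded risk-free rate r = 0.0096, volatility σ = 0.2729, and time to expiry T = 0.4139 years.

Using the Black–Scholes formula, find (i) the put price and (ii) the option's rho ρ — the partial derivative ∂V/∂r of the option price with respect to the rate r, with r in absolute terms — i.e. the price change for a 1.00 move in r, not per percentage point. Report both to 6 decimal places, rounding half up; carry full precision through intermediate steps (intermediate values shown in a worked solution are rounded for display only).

price = 11.533804
ρ = -32.479544

σ√T = 0.2729·√0.4139 = 0.175570
d₁ = (ln(S/K) + (r+σ²/2)T) / (σ√T) = (ln(116.81/123.01) + (0.0096+0.2729²/2)·0.4139) / 0.175570 = (-0.051717 + 0.019386) / 0.175570 = -0.184149
d₂ = d₁ − σ√T = -0.184149 − 0.175570 = -0.359719
e^{−rT} = e^{−0.0096·0.4139} = 0.996034
N(−d₁) = 0.573052,  N(−d₂) = 0.640471
Put price V = K·e^{−rT}·N(−d₂) − S·N(−d₁) = 78.471960 − 66.938156 = 11.533804
ρ = −K·T·e^{−rT}·N(−d₂) = -32.479544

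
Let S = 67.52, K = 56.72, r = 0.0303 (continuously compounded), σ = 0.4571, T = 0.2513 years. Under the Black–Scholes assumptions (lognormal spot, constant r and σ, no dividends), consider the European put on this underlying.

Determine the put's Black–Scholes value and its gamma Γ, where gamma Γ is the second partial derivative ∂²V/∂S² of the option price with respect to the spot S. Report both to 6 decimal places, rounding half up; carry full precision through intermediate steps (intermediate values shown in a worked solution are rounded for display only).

σ√T = 0.4571·√0.2513 = 0.229143
d₁ = (ln(S/K) + (r+σ²/2)T) / (σ√T) = (ln(67.52/56.72) + (0.0303+0.4571²/2)·0.2513) / 0.229143 = (0.174297 + 0.033868) / 0.229143 = 0.908447
d₂ = d₁ − σ√T = 0.908447 − 0.229143 = 0.679304
e^{−rT} = e^{−0.0303·0.2513} = 0.992415
N(−d₁) = 0.181821,  N(−d₂) = 0.248473
Put price V = K·e^{−rT}·N(−d₂) − S·N(−d₁) = 13.986468 − 12.276555 = 1.709914
φ(d₁) = (1/√(2π))·e^{−d₁²/2} = 0.264061
Γ = φ(d₁) / (S·σ·√T) = 0.017067

price = 1.709914
Γ = 0.017067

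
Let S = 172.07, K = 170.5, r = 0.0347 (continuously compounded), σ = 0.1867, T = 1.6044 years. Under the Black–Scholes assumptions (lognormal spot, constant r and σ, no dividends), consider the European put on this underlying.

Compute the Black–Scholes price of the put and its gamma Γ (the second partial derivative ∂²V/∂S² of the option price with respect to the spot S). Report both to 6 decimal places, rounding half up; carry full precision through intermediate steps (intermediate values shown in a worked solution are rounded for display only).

σ√T = 0.1867·√1.6044 = 0.236483
d₁ = (ln(S/K) + (r+σ²/2)T) / (σ√T) = (ln(172.07/170.5) + (0.0347+0.1867²/2)·1.6044) / 0.236483 = (0.009166 + 0.083635) / 0.236483 = 0.392421
d₂ = d₁ − σ√T = 0.392421 − 0.236483 = 0.155937
e^{−rT} = e^{−0.0347·1.6044} = 0.945849
N(−d₁) = 0.347374,  N(−d₂) = 0.438041
Put price V = K·e^{−rT}·N(−d₂) − S·N(−d₁) = 70.641688 − 59.772599 = 10.869089
φ(d₁) = (1/√(2π))·e^{−d₁²/2} = 0.369378
Γ = φ(d₁) / (S·σ·√T) = 0.009077

price = 10.869089
Γ = 0.009077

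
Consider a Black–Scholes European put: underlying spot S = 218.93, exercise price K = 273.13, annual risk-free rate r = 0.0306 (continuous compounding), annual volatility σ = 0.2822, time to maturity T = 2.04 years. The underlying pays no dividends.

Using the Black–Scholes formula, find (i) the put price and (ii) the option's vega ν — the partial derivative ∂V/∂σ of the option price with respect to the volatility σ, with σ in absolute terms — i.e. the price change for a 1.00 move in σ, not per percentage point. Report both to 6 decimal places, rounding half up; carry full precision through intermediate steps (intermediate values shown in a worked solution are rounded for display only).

price = 59.672929
ν = 122.459803

σ√T = 0.2822·√2.04 = 0.403062
d₁ = (ln(S/K) + (r+σ²/2)T) / (σ√T) = (ln(218.93/273.13) + (0.0306+0.2822²/2)·2.04) / 0.403062 = (-0.221196 + 0.143654) / 0.403062 = -0.192383
d₂ = d₁ − σ√T = -0.192383 − 0.403062 = -0.595445
e^{−rT} = e^{−0.0306·2.04} = 0.939484
N(−d₁) = 0.576279,  N(−d₂) = 0.724227
Put price V = K·e^{−rT}·N(−d₂) − S·N(−d₁) = 185.837653 − 126.164724 = 59.672929
φ(d₁) = (1/√(2π))·e^{−d₁²/2} = 0.391628
ν = S·φ(d₁)·√T = 122.459803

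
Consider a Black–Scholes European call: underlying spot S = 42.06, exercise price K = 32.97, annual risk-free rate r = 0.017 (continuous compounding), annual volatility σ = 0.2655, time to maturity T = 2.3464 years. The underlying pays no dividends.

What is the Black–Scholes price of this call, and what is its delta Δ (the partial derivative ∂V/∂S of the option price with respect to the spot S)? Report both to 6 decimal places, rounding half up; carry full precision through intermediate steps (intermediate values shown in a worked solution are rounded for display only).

price = 12.487146
Δ = 0.815982

σ√T = 0.2655·√2.3464 = 0.406692
d₁ = (ln(S/K) + (r+σ²/2)T) / (σ√T) = (ln(42.06/32.97) + (0.017+0.2655²/2)·2.3464) / 0.406692 = (0.243499 + 0.122588) / 0.406692 = 0.900158
d₂ = d₁ − σ√T = 0.900158 − 0.406692 = 0.493466
e^{−rT} = e^{−0.017·2.3464} = 0.960896
N(d₁) = 0.815982,  N(d₂) = 0.689158
Call price V = S·N(d₁) − K·e^{−rT}·N(d₂) = 34.320202 − 21.833056 = 12.487146
Δ = N(d₁) = 0.815982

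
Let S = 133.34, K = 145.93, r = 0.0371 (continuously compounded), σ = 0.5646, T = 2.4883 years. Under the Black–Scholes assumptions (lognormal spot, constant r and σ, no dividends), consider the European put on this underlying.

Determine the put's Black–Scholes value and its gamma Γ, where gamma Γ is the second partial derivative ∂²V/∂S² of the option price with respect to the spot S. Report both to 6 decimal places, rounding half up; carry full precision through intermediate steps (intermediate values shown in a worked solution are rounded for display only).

price = 45.669126
Γ = 0.003039

σ√T = 0.5646·√2.4883 = 0.890620
d₁ = (ln(S/K) + (r+σ²/2)T) / (σ√T) = (ln(133.34/145.93) + (0.0371+0.5646²/2)·2.4883) / 0.890620 = (-0.090225 + 0.488918) / 0.890620 = 0.447658
d₂ = d₁ − σ√T = 0.447658 − 0.890620 = -0.442962
e^{−rT} = e^{−0.0371·2.4883} = 0.911817
N(−d₁) = 0.327200,  N(−d₂) = 0.671103
Put price V = K·e^{−rT}·N(−d₂) − S·N(−d₁) = 89.297989 − 43.628863 = 45.669126
φ(d₁) = (1/√(2π))·e^{−d₁²/2} = 0.360906
Γ = φ(d₁) / (S·σ·√T) = 0.003039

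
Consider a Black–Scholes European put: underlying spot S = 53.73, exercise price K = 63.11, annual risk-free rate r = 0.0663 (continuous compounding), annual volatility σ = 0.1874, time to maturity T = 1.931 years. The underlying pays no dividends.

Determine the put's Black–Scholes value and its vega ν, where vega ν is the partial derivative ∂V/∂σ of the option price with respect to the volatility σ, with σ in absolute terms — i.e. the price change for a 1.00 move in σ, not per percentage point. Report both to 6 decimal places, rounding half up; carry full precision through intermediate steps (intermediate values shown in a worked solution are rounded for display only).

σ√T = 0.1874·√1.931 = 0.260412
d₁ = (ln(S/K) + (r+σ²/2)T) / (σ√T) = (ln(53.73/63.11) + (0.0663+0.1874²/2)·1.931) / 0.260412 = (-0.160908 + 0.161932) / 0.260412 = 0.003935
d₂ = d₁ − σ√T = 0.003935 − 0.260412 = -0.256477
e^{−rT} = e^{−0.0663·1.931} = 0.879831
N(−d₁) = 0.498430,  N(−d₂) = 0.601209
Put price V = K·e^{−rT}·N(−d₂) − S·N(−d₁) = 33.382797 − 26.780652 = 6.602145
φ(d₁) = (1/√(2π))·e^{−d₁²/2} = 0.398939
ν = S·φ(d₁)·√T = 29.786171

price = 6.602145
ν = 29.786171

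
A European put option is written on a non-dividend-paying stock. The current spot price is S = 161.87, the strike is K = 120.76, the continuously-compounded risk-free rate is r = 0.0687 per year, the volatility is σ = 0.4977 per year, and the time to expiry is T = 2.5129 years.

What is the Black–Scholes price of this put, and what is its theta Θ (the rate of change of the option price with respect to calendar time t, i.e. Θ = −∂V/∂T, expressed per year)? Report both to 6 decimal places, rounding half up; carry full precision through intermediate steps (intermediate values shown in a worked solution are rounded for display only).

price = 16.636555
Θ = -3.294126

σ√T = 0.4977·√2.5129 = 0.788960
d₁ = (ln(S/K) + (r+σ²/2)T) / (σ√T) = (ln(161.87/120.76) + (0.0687+0.4977²/2)·2.5129) / 0.788960 = (0.292988 + 0.483866) / 0.788960 = 0.984655
d₂ = d₁ − σ√T = 0.984655 − 0.788960 = 0.195695
e^{−rT} = e^{−0.0687·2.5129} = 0.841444
N(−d₁) = 0.162397,  N(−d₂) = 0.422425
Put price V = K·e^{−rT}·N(−d₂) − S·N(−d₁) = 42.923717 − 26.287162 = 16.636555
φ(d₁) = (1/√(2π))·e^{−d₁²/2} = 0.245683
Θ = −S·φ(d₁)·σ/(2√T) + r·K·e^{−rT}·N(−d₂) = −6.242985 + 2.948859 = -3.294126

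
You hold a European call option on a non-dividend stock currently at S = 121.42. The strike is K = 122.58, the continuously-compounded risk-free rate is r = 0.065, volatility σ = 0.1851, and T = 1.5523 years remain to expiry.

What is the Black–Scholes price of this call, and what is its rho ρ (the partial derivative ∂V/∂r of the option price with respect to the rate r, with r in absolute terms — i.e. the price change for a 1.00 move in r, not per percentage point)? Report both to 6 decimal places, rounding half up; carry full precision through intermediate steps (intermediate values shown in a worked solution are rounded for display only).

σ√T = 0.1851·√1.5523 = 0.230619
d₁ = (ln(S/K) + (r+σ²/2)T) / (σ√T) = (ln(121.42/122.58) + (0.065+0.1851²/2)·1.5523) / 0.230619 = (-0.009508 + 0.127492) / 0.230619 = 0.511597
d₂ = d₁ − σ√T = 0.511597 − 0.230619 = 0.280978
e^{−rT} = e^{−0.065·1.5523} = 0.904024
N(d₁) = 0.695533,  N(d₂) = 0.610636
Call price V = S·N(d₁) − K·e^{−rT}·N(d₂) = 84.451659 − 67.667826 = 16.783834
ρ = K·T·e^{−rT}·N(d₂) = 105.040766

price = 16.783834
ρ = 105.040766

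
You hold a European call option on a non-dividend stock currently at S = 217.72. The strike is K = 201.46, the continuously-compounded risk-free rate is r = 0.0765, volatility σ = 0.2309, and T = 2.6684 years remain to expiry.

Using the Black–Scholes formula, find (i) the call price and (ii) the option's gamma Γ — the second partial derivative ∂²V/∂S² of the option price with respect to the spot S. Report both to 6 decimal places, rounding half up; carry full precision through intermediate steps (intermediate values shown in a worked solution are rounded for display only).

σ√T = 0.2309·√2.6684 = 0.377181
d₁ = (ln(S/K) + (r+σ²/2)T) / (σ√T) = (ln(217.72/201.46) + (0.0765+0.2309²/2)·2.6684) / 0.377181 = (0.077619 + 0.275265) / 0.377181 = 0.935584
d₂ = d₁ − σ√T = 0.935584 − 0.377181 = 0.558403
e^{−rT} = e^{−0.0765·2.6684} = 0.815354
N(d₁) = 0.825256,  N(d₂) = 0.711716
Call price V = S·N(d₁) − K·e^{−rT}·N(d₂) = 179.674804 − 116.907295 = 62.767509
φ(d₁) = (1/√(2π))·e^{−d₁²/2} = 0.257536
Γ = φ(d₁) / (S·σ·√T) = 0.003136

price = 62.767509
Γ = 0.003136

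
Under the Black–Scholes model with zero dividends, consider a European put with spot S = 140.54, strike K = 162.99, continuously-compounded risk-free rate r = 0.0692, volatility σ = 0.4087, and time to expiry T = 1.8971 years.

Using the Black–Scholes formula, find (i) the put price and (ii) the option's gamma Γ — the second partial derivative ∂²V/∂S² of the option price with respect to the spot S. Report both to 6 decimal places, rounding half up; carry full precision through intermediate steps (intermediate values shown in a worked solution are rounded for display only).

price = 32.628277
Γ = 0.004886

σ√T = 0.4087·√1.8971 = 0.562924
d₁ = (ln(S/K) + (r+σ²/2)T) / (σ√T) = (ln(140.54/162.99) + (0.0692+0.4087²/2)·1.8971) / 0.562924 = (-0.148197 + 0.289721) / 0.562924 = 0.251409
d₂ = d₁ − σ√T = 0.251409 − 0.562924 = -0.311515
e^{−rT} = e^{−0.0692·1.8971} = 0.876973
N(−d₁) = 0.400749,  N(−d₂) = 0.622295
Put price V = K·e^{−rT}·N(−d₂) − S·N(−d₁) = 88.949519 − 56.321242 = 32.628277
φ(d₁) = (1/√(2π))·e^{−d₁²/2} = 0.386532
Γ = φ(d₁) / (S·σ·√T) = 0.004886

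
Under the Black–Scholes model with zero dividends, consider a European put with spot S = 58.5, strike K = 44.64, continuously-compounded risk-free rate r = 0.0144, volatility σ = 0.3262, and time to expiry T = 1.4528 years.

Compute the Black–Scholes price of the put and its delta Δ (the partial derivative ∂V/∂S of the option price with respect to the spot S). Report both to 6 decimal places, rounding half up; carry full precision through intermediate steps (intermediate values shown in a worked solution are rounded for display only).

price = 2.619843
Δ = -0.174245

σ√T = 0.3262·√1.4528 = 0.393176
d₁ = (ln(S/K) + (r+σ²/2)T) / (σ√T) = (ln(58.5/44.64) + (0.0144+0.3262²/2)·1.4528) / 0.393176 = (0.270396 + 0.098214) / 0.393176 = 0.937520
d₂ = d₁ − σ√T = 0.937520 − 0.393176 = 0.544344
e^{−rT} = e^{−0.0144·1.4528} = 0.979297
N(−d₁) = 0.174245,  N(−d₂) = 0.293102
Put price V = K·e^{−rT}·N(−d₂) − S·N(−d₁) = 12.813203 − 10.193361 = 2.619843
Δ = −N(−d₁) = -0.174245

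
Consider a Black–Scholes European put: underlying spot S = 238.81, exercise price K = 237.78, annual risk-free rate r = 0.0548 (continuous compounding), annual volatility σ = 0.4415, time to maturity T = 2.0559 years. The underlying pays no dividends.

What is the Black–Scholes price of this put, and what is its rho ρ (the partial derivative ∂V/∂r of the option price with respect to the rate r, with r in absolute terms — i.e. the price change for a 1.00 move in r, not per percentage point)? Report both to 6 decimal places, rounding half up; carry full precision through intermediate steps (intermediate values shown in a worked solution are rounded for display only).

σ√T = 0.4415·√2.0559 = 0.633041
d₁ = (ln(S/K) + (r+σ²/2)T) / (σ√T) = (ln(238.81/237.78) + (0.0548+0.4415²/2)·2.0559) / 0.633041 = (0.004322 + 0.313034) / 0.633041 = 0.501320
d₂ = d₁ − σ√T = 0.501320 − 0.633041 = -0.131721
e^{−rT} = e^{−0.0548·2.0559} = 0.893451
N(−d₁) = 0.308073,  N(−d₂) = 0.552397
Put price V = K·e^{−rT}·N(−d₂) − S·N(−d₁) = 117.354003 − 73.570903 = 43.783100
ρ = −K·T·e^{−rT}·N(−d₂) = -241.268096

price = 43.783100
ρ = -241.268096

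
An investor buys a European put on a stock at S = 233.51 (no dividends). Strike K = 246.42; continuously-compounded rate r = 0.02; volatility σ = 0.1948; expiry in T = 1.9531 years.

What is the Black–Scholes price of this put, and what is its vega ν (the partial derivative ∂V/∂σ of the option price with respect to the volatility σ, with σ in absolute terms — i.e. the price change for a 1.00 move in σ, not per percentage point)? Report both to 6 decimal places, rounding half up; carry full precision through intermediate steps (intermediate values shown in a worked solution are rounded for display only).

price = 27.242876
ν = 129.753747

σ√T = 0.1948·√1.9531 = 0.272240
d₁ = (ln(S/K) + (r+σ²/2)T) / (σ√T) = (ln(233.51/246.42) + (0.02+0.1948²/2)·1.9531) / 0.272240 = (-0.053812 + 0.076119) / 0.272240 = 0.081938
d₂ = d₁ − σ√T = 0.081938 − 0.272240 = -0.190302
e^{−rT} = e^{−0.02·1.9531} = 0.961691
N(−d₁) = 0.467348,  N(−d₂) = 0.575464
Put price V = K·e^{−rT}·N(−d₂) − S·N(−d₁) = 136.373336 − 109.130459 = 27.242876
φ(d₁) = (1/√(2π))·e^{−d₁²/2} = 0.397605
ν = S·φ(d₁)·√T = 129.753747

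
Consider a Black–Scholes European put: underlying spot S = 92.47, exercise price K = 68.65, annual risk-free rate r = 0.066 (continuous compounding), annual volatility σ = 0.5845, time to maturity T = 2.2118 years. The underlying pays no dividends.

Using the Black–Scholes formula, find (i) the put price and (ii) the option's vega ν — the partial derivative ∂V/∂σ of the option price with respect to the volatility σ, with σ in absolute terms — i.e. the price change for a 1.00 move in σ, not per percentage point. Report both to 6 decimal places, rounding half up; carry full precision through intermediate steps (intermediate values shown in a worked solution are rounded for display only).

σ√T = 0.5845·√2.2118 = 0.869276
d₁ = (ln(S/K) + (r+σ²/2)T) / (σ√T) = (ln(92.47/68.65) + (0.066+0.5845²/2)·2.2118) / 0.869276 = (0.297863 + 0.523799) / 0.869276 = 0.945226
d₂ = d₁ − σ√T = 0.945226 − 0.869276 = 0.075951
e^{−rT} = e^{−0.066·2.2118} = 0.864176
N(−d₁) = 0.172272,  N(−d₂) = 0.469729
Put price V = K·e^{−rT}·N(−d₂) − S·N(−d₁) = 27.867006 − 15.929967 = 11.937039
φ(d₁) = (1/√(2π))·e^{−d₁²/2} = 0.255211
ν = S·φ(d₁)·√T = 35.097254

price = 11.937039
ν = 35.097254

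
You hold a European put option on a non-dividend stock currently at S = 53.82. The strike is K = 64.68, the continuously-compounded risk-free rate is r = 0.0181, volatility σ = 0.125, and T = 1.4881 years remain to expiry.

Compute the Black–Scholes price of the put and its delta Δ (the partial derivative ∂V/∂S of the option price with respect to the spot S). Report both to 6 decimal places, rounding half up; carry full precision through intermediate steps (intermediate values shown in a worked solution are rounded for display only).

σ√T = 0.125·√1.4881 = 0.152485
d₁ = (ln(S/K) + (r+σ²/2)T) / (σ√T) = (ln(53.82/64.68) + (0.0181+0.125²/2)·1.4881) / 0.152485 = (-0.183807 + 0.038560) / 0.152485 = -0.952532
d₂ = d₁ − σ√T = -0.952532 − 0.152485 = -1.105017
e^{−rT} = e^{−0.0181·1.4881} = 0.973425
N(−d₁) = 0.829586,  N(−d₂) = 0.865424
Put price V = K·e^{−rT}·N(−d₂) − S·N(−d₁) = 54.488055 − 44.648340 = 9.839715
Δ = −N(−d₁) = -0.829586

price = 9.839715
Δ = -0.829586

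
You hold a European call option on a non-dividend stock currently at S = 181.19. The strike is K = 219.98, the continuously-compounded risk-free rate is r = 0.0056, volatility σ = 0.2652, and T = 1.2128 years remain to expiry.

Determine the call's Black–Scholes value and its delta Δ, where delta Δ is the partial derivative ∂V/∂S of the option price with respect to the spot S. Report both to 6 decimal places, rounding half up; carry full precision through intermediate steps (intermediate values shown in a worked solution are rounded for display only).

price = 9.111325
Δ = 0.310322

σ√T = 0.2652·√1.2128 = 0.292057
d₁ = (ln(S/K) + (r+σ²/2)T) / (σ√T) = (ln(181.19/219.98) + (0.0056+0.2652²/2)·1.2128) / 0.292057 = (-0.193990 + 0.049440) / 0.292057 = -0.494937
d₂ = d₁ − σ√T = -0.494937 − 0.292057 = -0.786994
e^{−rT} = e^{−0.0056·1.2128} = 0.993231
N(d₁) = 0.310322,  N(d₂) = 0.215643
Call price V = S·N(d₁) − K·e^{−rT}·N(d₂) = 56.227291 − 47.115966 = 9.111325
Δ = N(d₁) = 0.310322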